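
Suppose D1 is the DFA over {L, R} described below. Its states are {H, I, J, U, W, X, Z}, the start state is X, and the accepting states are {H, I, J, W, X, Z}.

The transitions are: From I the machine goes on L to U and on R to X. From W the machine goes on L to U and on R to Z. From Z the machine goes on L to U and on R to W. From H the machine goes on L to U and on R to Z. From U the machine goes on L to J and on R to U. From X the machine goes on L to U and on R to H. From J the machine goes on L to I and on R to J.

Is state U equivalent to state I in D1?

Every state is reachable, so we keep all 7.
P0 = {H,I,J,W,X,Z} | {U}.
On input L, block {H,I,J,W,X,Z} splits into {H,I,W,X,Z} and {J}.
No further refinement is possible. Final partition (3 blocks): {H,I,W,X,Z} | {U} | {J}.
U and I end up in different blocks, so they are distinguishable. For instance, the string 'ε' is accepted from only I.

No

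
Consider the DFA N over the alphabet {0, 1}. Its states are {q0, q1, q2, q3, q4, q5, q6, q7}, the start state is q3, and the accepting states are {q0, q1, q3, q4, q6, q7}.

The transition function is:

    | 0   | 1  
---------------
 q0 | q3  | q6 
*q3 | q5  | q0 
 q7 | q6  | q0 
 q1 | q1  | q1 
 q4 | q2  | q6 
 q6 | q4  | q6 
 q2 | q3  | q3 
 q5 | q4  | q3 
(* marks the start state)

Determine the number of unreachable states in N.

2

Starting at q3 and following transitions, the reachable set is {q0, q2, q3, q4, q5, q6}. That leaves q1, q7 unreachable — 2 in total.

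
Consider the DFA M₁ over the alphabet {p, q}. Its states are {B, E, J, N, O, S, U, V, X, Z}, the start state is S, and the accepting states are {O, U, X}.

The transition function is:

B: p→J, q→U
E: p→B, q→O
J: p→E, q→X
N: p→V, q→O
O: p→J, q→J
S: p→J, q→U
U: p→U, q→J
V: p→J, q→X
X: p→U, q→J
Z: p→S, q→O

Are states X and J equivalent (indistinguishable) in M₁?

No

First remove the unreachable states {N,V,Z}; 7 states remain.
P0 = {O,U,X} | {B,E,J,S}.
On input p, block {O,U,X} splits into {U,X} and {O}.
On input q, block {B,E,J,S} splits into {B,J,S} and {E}.
Refine {B,J,S} on symbol p: members go to different blocks, giving {B,S} and {J}.
No further refinement is possible. Final partition (5 blocks): {U,X} | {B,S} | {O} | {E} | {J}.
X and J end up in different blocks, so they are distinguishable. For instance, the string 'ε' is accepted from only X.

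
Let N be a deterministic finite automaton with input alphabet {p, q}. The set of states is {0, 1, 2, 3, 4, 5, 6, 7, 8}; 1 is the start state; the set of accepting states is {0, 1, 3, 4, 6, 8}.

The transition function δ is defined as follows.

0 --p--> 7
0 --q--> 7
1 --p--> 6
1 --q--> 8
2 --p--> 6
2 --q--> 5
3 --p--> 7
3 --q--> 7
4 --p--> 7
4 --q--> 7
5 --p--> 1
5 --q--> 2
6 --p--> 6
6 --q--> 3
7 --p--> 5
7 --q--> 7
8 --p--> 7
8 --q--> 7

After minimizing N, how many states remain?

4

First remove the unreachable states {0,4}; 7 states remain.
Start with accepting vs non-accepting: {1,3,6,8} | {2,5,7}.
On input p, block {1,3,6,8} splits into {1,6} and {3,8}.
Split {2,5,7} by δ(·,p) → {2,5} and {7}.
The partition is now stable with 4 blocks: {1,6} | {2,5} | {3,8} | {7}.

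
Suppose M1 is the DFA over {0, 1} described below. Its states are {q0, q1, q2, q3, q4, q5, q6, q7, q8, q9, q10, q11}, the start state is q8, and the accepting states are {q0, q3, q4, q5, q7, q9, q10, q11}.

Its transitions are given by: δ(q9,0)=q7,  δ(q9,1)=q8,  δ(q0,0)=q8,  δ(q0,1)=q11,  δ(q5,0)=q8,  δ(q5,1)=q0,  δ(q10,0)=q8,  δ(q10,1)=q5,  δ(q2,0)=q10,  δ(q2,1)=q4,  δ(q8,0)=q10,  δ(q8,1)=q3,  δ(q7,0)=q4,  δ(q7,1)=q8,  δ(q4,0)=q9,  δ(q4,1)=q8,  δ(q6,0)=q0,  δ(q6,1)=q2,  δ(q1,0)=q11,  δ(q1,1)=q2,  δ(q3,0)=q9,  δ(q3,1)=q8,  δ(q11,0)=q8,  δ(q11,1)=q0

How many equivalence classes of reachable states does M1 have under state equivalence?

3

States {q1,q2,q6} cannot be reached from the start state, so discard them.
Start with accepting vs non-accepting: {q0,q3,q4,q5,q7,q9,q10,q11} | {q8}.
Split {q0,q3,q4,q5,q7,q9,q10,q11} by δ(·,0) → {q0,q5,q10,q11} and {q3,q4,q7,q9}.
No further refinement is possible. Final partition (3 blocks): {q0,q5,q10,q11} | {q8} | {q3,q4,q7,q9}.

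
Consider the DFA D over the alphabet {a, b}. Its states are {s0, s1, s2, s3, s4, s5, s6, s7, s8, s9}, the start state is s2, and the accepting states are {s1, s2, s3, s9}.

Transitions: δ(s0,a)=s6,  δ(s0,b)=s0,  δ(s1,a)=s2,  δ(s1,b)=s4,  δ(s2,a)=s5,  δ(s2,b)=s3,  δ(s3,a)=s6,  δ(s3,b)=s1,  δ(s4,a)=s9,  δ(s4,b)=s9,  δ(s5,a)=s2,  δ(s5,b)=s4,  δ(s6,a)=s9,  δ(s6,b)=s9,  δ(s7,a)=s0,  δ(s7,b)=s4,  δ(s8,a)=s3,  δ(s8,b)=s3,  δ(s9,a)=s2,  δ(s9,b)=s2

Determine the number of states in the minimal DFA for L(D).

6

Reachable states from the start: {s1,s2,s3,s4,s5,s6,s9}. Unreachable: {s0,s7,s8} — drop them.
P0 = {s1,s2,s3,s9} | {s4,s5,s6}.
Split {s1,s2,s3,s9} by δ(·,a) → {s1,s9} and {s2,s3}.
On input b, block {s1,s9} splits into {s1} and {s9}.
On input a, block {s4,s5,s6} splits into {s4,s6} and {s5}.
Refine {s2,s3} on symbol a: members go to different blocks, giving {s2} and {s3}.
The partition is now stable with 6 blocks: {s1} | {s4,s6} | {s2} | {s9} | {s5} | {s3}.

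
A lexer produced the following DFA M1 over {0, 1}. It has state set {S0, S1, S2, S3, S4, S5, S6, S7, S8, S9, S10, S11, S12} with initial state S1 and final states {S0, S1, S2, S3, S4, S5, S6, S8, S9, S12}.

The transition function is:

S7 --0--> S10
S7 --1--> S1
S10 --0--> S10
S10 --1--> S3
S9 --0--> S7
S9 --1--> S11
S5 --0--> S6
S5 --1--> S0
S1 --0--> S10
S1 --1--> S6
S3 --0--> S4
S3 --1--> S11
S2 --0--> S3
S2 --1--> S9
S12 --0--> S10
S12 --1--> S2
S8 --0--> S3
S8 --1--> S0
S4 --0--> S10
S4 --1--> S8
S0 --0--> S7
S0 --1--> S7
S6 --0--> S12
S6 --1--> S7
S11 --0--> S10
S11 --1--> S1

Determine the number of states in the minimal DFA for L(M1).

First remove the unreachable states {S5}; 12 states remain.
Start with accepting vs non-accepting: {S0,S1,S2,S3,S4,S6,S8,S9,S12} | {S7,S10,S11}.
Split {S0,S1,S2,S3,S4,S6,S8,S9,S12} by δ(·,0) → {S0,S1,S4,S9,S12} and {S2,S3,S6,S8}.
On input 1, block {S0,S1,S4,S9,S12} splits into {S1,S4,S12} and {S0,S9}.
Refine {S7,S10,S11} on symbol 1: members go to different blocks, giving {S7,S11} and {S10}.
Split {S2,S3,S6,S8} by δ(·,0) → {S2,S8} and {S3,S6}.
Split {S1,S4,S12} by δ(·,1) → {S4,S12} and {S1}.
Stable partition: {S4,S12} | {S7,S11} | {S2,S8} | {S0,S9} | {S10} | {S3,S6} | {S1} — 7 equivalence classes.

7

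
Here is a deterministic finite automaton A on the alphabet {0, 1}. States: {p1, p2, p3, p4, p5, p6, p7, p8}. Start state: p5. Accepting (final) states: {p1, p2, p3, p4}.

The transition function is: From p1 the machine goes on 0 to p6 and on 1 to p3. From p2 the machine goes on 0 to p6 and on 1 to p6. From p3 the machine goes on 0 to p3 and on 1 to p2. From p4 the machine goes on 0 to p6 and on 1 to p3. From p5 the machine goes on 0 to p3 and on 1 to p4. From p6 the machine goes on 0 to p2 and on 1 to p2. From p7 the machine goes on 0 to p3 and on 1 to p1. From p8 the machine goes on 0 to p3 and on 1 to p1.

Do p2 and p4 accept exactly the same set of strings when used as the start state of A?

States {p1,p7,p8} cannot be reached from the start state, so discard them.
P0 = {p2,p3,p4} | {p5,p6}.
Split {p2,p3,p4} by δ(·,0) → {p2,p4} and {p3}.
On input 1, block {p2,p4} splits into {p2} and {p4}.
Refine {p5,p6} on symbol 0: members go to different blocks, giving {p5} and {p6}.
The partition is now stable with 5 blocks: {p2} | {p5} | {p3} | {p4} | {p6}.
p2 and p4 end up in different blocks, so they are distinguishable. For instance, the string '1' is accepted from only p4.

No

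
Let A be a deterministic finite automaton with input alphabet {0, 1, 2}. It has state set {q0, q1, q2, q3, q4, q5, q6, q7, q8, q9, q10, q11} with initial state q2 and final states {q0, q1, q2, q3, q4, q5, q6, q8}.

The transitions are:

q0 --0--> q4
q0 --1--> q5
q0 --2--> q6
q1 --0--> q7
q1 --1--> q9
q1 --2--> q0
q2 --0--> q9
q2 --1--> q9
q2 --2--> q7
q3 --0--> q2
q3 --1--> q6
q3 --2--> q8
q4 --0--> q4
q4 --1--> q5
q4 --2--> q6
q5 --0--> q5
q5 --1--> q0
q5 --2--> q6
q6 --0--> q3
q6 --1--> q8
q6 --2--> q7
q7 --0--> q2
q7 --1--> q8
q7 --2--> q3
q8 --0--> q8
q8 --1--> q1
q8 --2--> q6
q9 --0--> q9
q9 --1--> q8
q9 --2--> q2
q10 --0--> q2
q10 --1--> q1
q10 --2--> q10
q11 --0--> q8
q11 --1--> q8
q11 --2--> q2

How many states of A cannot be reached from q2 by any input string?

Starting at q2 and following transitions, the reachable set is {q0, q1, q2, q3, q4, q5, q6, q7, q8, q9}. That leaves q10, q11 unreachable — 2 in total.

2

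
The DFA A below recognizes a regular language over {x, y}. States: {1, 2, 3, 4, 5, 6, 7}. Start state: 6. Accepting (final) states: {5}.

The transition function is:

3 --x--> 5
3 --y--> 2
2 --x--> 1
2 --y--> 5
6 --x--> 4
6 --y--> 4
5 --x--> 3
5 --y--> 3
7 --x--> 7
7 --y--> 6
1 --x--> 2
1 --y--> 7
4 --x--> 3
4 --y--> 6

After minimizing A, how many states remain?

7

Initial partition by acceptance: {5} | {1,2,3,4,6,7}.
On input x, block {1,2,3,4,6,7} splits into {1,2,4,6,7} and {3}.
On input x, block {1,2,4,6,7} splits into {1,2,6,7} and {4}.
Refine {1,2,6,7} on symbol x: members go to different blocks, giving {1,2,7} and {6}.
Refine {1,2,7} on symbol y: members go to different blocks, giving {1} and {2} and {7}.
The partition is now stable with 7 blocks: {5} | {1} | {3} | {4} | {6} | {2} | {7}.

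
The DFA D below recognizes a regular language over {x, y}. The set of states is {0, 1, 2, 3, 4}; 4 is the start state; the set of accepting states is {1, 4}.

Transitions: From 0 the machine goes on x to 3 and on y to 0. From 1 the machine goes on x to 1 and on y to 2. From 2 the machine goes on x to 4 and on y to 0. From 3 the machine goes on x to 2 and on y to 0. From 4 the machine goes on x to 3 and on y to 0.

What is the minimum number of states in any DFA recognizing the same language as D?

Reachable states from the start: {0,2,3,4}. Unreachable: {1} — drop them.
Initial partition by acceptance: {4} | {0,2,3}.
Split {0,2,3} by δ(·,x) → {0,3} and {2}.
Split {0,3} by δ(·,x) → {0} and {3}.
The partition is now stable with 4 blocks: {4} | {0} | {2} | {3}.

4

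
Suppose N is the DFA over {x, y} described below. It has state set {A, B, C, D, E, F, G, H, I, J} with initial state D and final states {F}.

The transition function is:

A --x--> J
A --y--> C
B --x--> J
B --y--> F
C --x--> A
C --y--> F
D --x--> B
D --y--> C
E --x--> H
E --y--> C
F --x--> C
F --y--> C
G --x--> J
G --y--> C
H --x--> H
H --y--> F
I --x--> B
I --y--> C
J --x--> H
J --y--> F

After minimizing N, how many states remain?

4

First remove the unreachable states {E,G,I}; 7 states remain.
P0 = {F} | {A,B,C,D,H,J}.
On input y, block {A,B,C,D,H,J} splits into {B,C,H,J} and {A,D}.
Split {B,C,H,J} by δ(·,x) → {B,H,J} and {C}.
The partition is now stable with 4 blocks: {F} | {B,H,J} | {A,D} | {C}.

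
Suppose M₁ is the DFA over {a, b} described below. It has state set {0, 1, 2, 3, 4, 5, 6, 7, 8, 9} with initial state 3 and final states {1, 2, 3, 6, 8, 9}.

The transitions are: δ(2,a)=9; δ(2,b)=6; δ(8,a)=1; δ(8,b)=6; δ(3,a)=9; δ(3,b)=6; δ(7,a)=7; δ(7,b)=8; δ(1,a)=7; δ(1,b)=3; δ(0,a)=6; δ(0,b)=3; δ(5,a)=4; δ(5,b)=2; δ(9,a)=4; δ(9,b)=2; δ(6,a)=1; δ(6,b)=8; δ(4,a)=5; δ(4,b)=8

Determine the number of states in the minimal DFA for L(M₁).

States {0} cannot be reached from the start state, so discard them.
Start with accepting vs non-accepting: {1,2,3,6,8,9} | {4,5,7}.
Split {1,2,3,6,8,9} by δ(·,a) → {2,3,6,8} and {1,9}.
Stable partition: {2,3,6,8} | {4,5,7} | {1,9} — 3 equivalence classes.

3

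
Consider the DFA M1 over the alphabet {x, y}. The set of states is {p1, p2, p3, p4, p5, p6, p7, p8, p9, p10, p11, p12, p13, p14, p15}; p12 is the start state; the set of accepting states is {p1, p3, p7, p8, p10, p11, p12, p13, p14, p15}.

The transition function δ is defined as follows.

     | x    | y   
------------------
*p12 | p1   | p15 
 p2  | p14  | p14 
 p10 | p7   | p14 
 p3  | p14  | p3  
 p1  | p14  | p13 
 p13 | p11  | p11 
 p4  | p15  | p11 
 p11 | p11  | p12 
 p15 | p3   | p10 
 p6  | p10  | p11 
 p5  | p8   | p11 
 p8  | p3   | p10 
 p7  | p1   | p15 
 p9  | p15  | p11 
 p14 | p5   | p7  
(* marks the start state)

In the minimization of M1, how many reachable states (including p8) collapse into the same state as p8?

2

First remove the unreachable states {p2,p4,p6,p9}; 11 states remain.
P0 = {p1,p3,p7,p8,p10,p11,p12,p13,p14,p15} | {p5}.
Split {p1,p3,p7,p8,p10,p11,p12,p13,p14,p15} by δ(·,x) → {p1,p3,p7,p8,p10,p11,p12,p13,p15} and {p14}.
Refine {p1,p3,p7,p8,p10,p11,p12,p13,p15} on symbol x: members go to different blocks, giving {p7,p8,p10,p11,p12,p13,p15} and {p1,p3}.
On input x, block {p7,p8,p10,p11,p12,p13,p15} splits into {p7,p8,p12,p15} and {p10,p11,p13}.
Refine {p7,p8,p12,p15} on symbol y: members go to different blocks, giving {p7,p12} and {p8,p15}.
On input y, block {p1,p3} splits into {p1} and {p3}.
On input x, block {p10,p11,p13} splits into {p11,p13} and {p10}.
Split {p11,p13} by δ(·,y) → {p11} and {p13}.
Stable partition: {p7,p12} | {p5} | {p14} | {p1} | {p11} | {p8,p15} | {p3} | {p10} | {p13} — 9 equivalence classes.
The equivalence class containing p8 is {p8,p15}, of size 2.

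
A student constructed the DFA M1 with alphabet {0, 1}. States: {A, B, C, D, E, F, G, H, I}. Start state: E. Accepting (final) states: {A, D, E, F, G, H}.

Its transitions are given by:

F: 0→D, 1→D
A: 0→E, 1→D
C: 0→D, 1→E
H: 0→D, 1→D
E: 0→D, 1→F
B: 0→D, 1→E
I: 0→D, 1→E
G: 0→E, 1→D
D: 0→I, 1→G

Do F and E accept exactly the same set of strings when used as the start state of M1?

First remove the unreachable states {A,B,C,H}; 5 states remain.
P0 = {D,E,F,G} | {I}.
On input 0, block {D,E,F,G} splits into {E,F,G} and {D}.
On input 0, block {E,F,G} splits into {E,F} and {G}.
Split {E,F} by δ(·,1) → {E} and {F}.
The partition is now stable with 5 blocks: {E} | {I} | {D} | {G} | {F}.
F and E end up in different blocks, so they are distinguishable. For instance, the string '10' is accepted from only E.

No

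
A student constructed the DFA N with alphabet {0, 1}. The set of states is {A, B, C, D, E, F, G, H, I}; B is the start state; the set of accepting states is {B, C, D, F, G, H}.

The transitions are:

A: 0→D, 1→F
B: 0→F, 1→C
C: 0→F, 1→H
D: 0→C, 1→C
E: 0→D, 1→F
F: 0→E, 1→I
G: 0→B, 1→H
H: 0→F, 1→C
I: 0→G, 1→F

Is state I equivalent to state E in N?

Reachable states from the start: {B,C,D,E,F,G,H,I}. Unreachable: {A} — drop them.
P0 = {B,C,D,F,G,H} | {E,I}.
Split {B,C,D,F,G,H} by δ(·,0) → {B,C,D,G,H} and {F}.
On input 0, block {B,C,D,G,H} splits into {B,C,H} and {D,G}.
No further refinement is possible. Final partition (4 blocks): {B,C,H} | {E,I} | {F} | {D,G}.
I and E lie in the same block of the stable partition, so they are equivalent — no string distinguishes them.

Yes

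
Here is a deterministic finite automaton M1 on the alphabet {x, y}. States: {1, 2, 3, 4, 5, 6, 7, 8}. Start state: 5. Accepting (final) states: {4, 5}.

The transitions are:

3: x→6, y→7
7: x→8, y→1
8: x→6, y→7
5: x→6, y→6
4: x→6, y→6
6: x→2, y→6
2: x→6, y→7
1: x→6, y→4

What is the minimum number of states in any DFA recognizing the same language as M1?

States {3} cannot be reached from the start state, so discard them.
P0 = {4,5} | {1,2,6,7,8}.
Split {1,2,6,7,8} by δ(·,y) → {2,6,7,8} and {1}.
Refine {2,6,7,8} on symbol y: members go to different blocks, giving {2,6,8} and {7}.
Split {2,6,8} by δ(·,y) → {2,8} and {6}.
Stable partition: {4,5} | {2,8} | {1} | {7} | {6} — 5 equivalence classes.

5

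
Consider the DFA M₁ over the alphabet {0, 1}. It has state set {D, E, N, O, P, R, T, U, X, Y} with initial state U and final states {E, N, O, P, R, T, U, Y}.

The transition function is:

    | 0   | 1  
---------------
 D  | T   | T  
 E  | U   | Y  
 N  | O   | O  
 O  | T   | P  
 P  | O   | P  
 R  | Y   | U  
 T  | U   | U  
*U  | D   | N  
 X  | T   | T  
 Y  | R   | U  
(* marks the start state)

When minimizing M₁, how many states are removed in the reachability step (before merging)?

4

BFS from U reaches {D, N, O, P, T, U}; the 4 state(s) E, R, X, Y are never visited.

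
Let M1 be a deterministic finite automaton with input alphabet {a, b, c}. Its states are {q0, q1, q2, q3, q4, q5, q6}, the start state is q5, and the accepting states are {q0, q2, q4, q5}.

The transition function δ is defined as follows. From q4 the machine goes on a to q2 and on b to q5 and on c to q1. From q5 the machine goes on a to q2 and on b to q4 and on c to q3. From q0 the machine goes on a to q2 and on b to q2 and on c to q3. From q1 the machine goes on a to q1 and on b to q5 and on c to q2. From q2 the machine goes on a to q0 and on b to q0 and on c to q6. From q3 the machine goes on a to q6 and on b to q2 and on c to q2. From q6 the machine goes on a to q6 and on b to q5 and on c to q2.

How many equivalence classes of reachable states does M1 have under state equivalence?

2

Every state is reachable, so we keep all 7.
Initial partition by acceptance: {q0,q2,q4,q5} | {q1,q3,q6}.
Stable partition: {q0,q2,q4,q5} | {q1,q3,q6} — 2 equivalence classes.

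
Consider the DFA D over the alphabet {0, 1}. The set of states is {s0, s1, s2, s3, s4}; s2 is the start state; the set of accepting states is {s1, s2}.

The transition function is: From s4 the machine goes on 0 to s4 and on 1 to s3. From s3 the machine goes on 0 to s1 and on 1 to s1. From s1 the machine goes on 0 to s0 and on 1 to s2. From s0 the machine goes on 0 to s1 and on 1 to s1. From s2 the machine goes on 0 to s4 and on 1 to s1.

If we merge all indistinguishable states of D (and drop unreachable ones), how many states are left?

Initial partition by acceptance: {s1,s2} | {s0,s3,s4}.
Refine {s0,s3,s4} on symbol 0: members go to different blocks, giving {s0,s3} and {s4}.
On input 0, block {s1,s2} splits into {s1} and {s2}.
No further refinement is possible. Final partition (4 blocks): {s1} | {s0,s3} | {s4} | {s2}.

4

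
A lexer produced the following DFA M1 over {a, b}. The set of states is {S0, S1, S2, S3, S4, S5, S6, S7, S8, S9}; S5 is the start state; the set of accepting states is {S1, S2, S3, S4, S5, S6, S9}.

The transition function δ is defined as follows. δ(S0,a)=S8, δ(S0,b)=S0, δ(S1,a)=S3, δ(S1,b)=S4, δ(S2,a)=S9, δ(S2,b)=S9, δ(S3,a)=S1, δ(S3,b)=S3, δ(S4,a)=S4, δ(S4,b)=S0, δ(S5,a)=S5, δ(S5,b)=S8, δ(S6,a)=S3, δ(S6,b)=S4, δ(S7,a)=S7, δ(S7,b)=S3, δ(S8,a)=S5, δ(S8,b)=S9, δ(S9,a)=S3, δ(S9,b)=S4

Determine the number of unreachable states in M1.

No path from S5 leads to S2, S6, S7; the other 7 states are all reachable.

3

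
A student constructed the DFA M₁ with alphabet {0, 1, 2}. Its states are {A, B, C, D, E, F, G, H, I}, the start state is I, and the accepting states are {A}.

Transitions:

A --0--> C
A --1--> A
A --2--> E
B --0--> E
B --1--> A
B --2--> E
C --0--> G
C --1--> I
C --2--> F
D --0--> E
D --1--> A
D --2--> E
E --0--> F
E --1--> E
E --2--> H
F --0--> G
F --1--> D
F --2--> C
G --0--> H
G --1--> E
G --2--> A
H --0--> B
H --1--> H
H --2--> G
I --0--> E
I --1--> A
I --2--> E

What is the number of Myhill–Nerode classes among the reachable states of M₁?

6

All states are reachable from the start state.
Start with accepting vs non-accepting: {A} | {B,C,D,E,F,G,H,I}.
On input 1, block {B,C,D,E,F,G,H,I} splits into {C,E,F,G,H} and {B,D,I}.
On input 0, block {C,E,F,G,H} splits into {C,E,F,G} and {H}.
Refine {C,E,F,G} on symbol 0: members go to different blocks, giving {C,E,F} and {G}.
Refine {C,E,F} on symbol 0: members go to different blocks, giving {C,F} and {E}.
No further refinement is possible. Final partition (6 blocks): {A} | {C,F} | {B,D,I} | {H} | {G} | {E}.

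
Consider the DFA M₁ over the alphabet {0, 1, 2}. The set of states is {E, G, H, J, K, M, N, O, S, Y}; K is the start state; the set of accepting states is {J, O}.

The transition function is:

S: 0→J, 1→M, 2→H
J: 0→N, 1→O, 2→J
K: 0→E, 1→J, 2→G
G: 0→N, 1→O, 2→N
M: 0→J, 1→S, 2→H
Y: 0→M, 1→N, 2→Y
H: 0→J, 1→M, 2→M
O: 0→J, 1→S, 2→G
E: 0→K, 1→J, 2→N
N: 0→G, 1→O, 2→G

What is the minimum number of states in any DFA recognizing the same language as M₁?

Reachable states from the start: {E,G,H,J,K,M,N,O,S}. Unreachable: {Y} — drop them.
Initial partition by acceptance: {J,O} | {E,G,H,K,M,N,S}.
On input 0, block {J,O} splits into {J} and {O}.
Split {E,G,H,K,M,N,S} by δ(·,0) → {E,G,K,N} and {H,M,S}.
Split {E,G,K,N} by δ(·,1) → {G,N} and {E,K}.
Stable partition: {J} | {G,N} | {O} | {H,M,S} | {E,K} — 5 equivalence classes.

5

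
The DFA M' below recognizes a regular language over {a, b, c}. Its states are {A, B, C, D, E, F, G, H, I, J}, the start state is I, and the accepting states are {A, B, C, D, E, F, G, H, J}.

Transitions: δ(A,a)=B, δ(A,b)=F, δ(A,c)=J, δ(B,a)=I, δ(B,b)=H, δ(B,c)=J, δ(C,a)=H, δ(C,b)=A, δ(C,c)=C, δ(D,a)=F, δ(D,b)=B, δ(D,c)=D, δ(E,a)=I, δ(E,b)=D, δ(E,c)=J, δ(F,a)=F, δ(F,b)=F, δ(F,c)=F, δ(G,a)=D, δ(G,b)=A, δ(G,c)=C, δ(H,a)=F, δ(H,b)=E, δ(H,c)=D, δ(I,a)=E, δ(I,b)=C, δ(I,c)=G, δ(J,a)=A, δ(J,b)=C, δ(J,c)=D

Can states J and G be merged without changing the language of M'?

All states are reachable from the start state.
Initial partition by acceptance: {A,B,C,D,E,F,G,H,J} | {I}.
Split {A,B,C,D,E,F,G,H,J} by δ(·,a) → {A,C,D,F,G,H,J} and {B,E}.
Refine {A,C,D,F,G,H,J} on symbol a: members go to different blocks, giving {C,D,F,G,H,J} and {A}.
On input a, block {C,D,F,G,H,J} splits into {C,D,F,G,H} and {J}.
Split {C,D,F,G,H} by δ(·,b) → {C,G} and {D,H} and {F}.
No further refinement is possible. Final partition (7 blocks): {C,G} | {I} | {B,E} | {A} | {J} | {D,H} | {F}.
J and G end up in different blocks, so they are distinguishable. For instance, the string 'aaa' is accepted from only G.

No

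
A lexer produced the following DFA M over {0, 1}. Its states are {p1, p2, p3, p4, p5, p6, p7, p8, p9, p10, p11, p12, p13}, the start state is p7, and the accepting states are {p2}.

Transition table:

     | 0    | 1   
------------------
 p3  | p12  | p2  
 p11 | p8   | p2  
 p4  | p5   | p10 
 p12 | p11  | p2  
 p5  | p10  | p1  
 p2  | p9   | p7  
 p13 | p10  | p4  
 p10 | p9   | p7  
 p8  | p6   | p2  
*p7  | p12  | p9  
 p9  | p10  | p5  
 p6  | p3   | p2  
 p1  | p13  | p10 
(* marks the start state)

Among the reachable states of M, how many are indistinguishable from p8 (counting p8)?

P0 = {p2} | {p1,p3,p4,p5,p6,p7,p8,p9,p10,p11,p12,p13}.
Refine {p1,p3,p4,p5,p6,p7,p8,p9,p10,p11,p12,p13} on symbol 1: members go to different blocks, giving {p1,p4,p5,p7,p9,p10,p13} and {p3,p6,p8,p11,p12}.
Refine {p1,p4,p5,p7,p9,p10,p13} on symbol 0: members go to different blocks, giving {p1,p4,p5,p9,p10,p13} and {p7}.
Split {p1,p4,p5,p9,p10,p13} by δ(·,1) → {p1,p4,p5,p9,p13} and {p10}.
Refine {p1,p4,p5,p9,p13} on symbol 0: members go to different blocks, giving {p5,p9,p13} and {p1,p4}.
Refine {p5,p9,p13} on symbol 1: members go to different blocks, giving {p5,p13} and {p9}.
Stable partition: {p2} | {p5,p13} | {p3,p6,p8,p11,p12} | {p7} | {p10} | {p1,p4} | {p9} — 7 equivalence classes.
State p8 belongs to the block {p3,p6,p8,p11,p12}, which has 5 states.

5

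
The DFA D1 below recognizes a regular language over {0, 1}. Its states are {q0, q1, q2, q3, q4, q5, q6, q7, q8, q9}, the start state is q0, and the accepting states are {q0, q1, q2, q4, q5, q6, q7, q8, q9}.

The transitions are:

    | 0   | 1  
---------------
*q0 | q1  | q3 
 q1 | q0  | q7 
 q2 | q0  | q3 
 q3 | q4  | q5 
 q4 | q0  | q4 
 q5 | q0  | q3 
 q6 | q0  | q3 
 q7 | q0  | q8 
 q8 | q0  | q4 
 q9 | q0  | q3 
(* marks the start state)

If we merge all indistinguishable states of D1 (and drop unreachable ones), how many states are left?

4

Reachable states from the start: {q0,q1,q3,q4,q5,q7,q8}. Unreachable: {q2,q6,q9} — drop them.
P0 = {q0,q1,q4,q5,q7,q8} | {q3}.
On input 1, block {q0,q1,q4,q5,q7,q8} splits into {q1,q4,q7,q8} and {q0,q5}.
Split {q0,q5} by δ(·,0) → {q0} and {q5}.
The partition is now stable with 4 blocks: {q1,q4,q7,q8} | {q3} | {q0} | {q5}.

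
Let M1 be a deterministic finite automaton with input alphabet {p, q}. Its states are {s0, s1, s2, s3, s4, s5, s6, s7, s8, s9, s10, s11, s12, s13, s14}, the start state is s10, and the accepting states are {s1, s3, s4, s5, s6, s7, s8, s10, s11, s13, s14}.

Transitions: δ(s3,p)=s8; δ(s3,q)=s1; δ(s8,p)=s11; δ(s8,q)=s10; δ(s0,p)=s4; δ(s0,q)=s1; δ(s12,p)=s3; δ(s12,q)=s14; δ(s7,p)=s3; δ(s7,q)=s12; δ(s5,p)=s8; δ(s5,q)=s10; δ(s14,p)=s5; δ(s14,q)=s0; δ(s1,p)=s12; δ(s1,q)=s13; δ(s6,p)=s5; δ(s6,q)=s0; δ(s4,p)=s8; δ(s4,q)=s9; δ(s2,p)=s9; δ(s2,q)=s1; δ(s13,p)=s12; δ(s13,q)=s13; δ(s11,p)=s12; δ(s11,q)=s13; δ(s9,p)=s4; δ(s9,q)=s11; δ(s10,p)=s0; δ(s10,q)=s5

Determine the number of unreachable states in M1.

3

No path from s10 leads to s2, s6, s7; the other 12 states are all reachable.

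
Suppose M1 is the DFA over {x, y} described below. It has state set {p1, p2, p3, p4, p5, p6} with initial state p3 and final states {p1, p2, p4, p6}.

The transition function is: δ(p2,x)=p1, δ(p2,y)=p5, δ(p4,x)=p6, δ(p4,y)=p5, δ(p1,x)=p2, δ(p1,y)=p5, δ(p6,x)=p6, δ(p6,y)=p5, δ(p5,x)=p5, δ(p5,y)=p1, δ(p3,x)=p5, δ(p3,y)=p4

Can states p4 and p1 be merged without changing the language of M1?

Start with accepting vs non-accepting: {p1,p2,p4,p6} | {p3,p5}.
No further refinement is possible. Final partition (2 blocks): {p1,p2,p4,p6} | {p3,p5}.
p4 and p1 lie in the same block of the stable partition, so they are equivalent — no string distinguishes them.

Yes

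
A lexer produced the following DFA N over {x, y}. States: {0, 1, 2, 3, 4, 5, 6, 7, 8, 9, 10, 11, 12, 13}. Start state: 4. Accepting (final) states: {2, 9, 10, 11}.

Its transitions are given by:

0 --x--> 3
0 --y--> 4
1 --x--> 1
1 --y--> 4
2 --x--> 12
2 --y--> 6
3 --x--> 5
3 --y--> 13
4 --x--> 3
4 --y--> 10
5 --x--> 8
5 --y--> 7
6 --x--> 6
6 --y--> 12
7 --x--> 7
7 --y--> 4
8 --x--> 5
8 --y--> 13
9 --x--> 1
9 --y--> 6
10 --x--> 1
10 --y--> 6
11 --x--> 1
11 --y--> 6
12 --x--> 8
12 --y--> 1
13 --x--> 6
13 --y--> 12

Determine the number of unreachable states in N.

4

BFS from 4 reaches {1, 3, 4, 5, 6, 7, 8, 10, 12, 13}; the 4 state(s) 0, 2, 9, 11 are never visited.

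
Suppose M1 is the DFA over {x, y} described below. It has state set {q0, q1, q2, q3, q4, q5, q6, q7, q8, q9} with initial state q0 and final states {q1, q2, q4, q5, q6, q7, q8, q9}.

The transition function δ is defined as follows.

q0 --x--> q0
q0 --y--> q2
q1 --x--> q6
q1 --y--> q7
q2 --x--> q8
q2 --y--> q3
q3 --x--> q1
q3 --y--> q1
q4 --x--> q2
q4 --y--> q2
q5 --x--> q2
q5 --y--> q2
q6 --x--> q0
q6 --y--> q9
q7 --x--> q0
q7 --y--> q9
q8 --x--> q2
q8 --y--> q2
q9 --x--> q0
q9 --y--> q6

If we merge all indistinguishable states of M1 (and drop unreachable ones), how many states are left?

States {q4,q5} cannot be reached from the start state, so discard them.
Initial partition by acceptance: {q1,q2,q6,q7,q8,q9} | {q0,q3}.
On input x, block {q1,q2,q6,q7,q8,q9} splits into {q1,q2,q8} and {q6,q7,q9}.
Split {q1,q2,q8} by δ(·,x) → {q2,q8} and {q1}.
Split {q2,q8} by δ(·,y) → {q2} and {q8}.
Split {q0,q3} by δ(·,x) → {q0} and {q3}.
The partition is now stable with 6 blocks: {q2} | {q0} | {q6,q7,q9} | {q1} | {q8} | {q3}.

6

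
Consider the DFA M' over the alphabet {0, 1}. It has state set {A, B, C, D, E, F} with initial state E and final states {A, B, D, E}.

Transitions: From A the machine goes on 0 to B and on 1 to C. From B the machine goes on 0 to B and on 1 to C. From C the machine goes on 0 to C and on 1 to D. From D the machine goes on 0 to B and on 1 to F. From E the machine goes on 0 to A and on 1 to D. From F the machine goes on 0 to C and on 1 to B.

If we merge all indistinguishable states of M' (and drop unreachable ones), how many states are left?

3

P0 = {A,B,D,E} | {C,F}.
Refine {A,B,D,E} on symbol 1: members go to different blocks, giving {A,B,D} and {E}.
No further refinement is possible. Final partition (3 blocks): {A,B,D} | {C,F} | {E}.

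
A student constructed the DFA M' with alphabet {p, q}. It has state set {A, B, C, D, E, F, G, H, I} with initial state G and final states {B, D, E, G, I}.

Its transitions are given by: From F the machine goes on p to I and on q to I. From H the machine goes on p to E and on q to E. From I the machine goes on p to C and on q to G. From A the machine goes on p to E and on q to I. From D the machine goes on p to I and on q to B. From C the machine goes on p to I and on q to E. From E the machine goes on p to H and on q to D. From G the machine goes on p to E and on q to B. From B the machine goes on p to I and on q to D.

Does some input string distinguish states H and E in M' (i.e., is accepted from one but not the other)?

Yes

States {A,F} cannot be reached from the start state, so discard them.
Start with accepting vs non-accepting: {B,D,E,G,I} | {C,H}.
Refine {B,D,E,G,I} on symbol p: members go to different blocks, giving {B,D,G} and {E,I}.
The partition is now stable with 3 blocks: {B,D,G} | {C,H} | {E,I}.
H and E end up in different blocks, so they are distinguishable. For instance, the string 'ε' is accepted from only E.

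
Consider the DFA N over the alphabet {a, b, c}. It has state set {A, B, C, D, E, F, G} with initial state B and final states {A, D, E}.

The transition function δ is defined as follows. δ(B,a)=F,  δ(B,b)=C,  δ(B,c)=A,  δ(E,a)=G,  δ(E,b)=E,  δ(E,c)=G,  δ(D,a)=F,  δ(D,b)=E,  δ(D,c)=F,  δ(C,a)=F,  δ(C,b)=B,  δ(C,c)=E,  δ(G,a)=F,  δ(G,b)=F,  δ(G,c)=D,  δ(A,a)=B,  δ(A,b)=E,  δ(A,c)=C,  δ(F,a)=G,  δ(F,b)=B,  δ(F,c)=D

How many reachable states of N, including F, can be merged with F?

All states are reachable from the start state.
Start with accepting vs non-accepting: {A,D,E} | {B,C,F,G}.
No further refinement is possible. Final partition (2 blocks): {A,D,E} | {B,C,F,G}.
The equivalence class containing F is {B,C,F,G}, of size 4.

4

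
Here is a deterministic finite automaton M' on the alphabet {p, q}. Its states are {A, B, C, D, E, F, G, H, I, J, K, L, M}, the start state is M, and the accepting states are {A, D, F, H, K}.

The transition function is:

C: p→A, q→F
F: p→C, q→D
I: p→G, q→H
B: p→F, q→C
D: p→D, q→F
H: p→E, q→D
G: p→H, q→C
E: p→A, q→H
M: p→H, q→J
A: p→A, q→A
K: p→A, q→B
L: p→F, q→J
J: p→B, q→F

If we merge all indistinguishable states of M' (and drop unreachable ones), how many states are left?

States {G,I,K,L} cannot be reached from the start state, so discard them.
Initial partition by acceptance: {A,D,F,H} | {B,C,E,J,M}.
Split {A,D,F,H} by δ(·,p) → {A,D} and {F,H}.
Split {A,D} by δ(·,q) → {A} and {D}.
Split {B,C,E,J,M} by δ(·,p) → {B,M} and {C,E} and {J}.
On input q, block {B,M} splits into {B} and {M}.
The partition is now stable with 7 blocks: {A} | {B} | {F,H} | {D} | {C,E} | {J} | {M}.

7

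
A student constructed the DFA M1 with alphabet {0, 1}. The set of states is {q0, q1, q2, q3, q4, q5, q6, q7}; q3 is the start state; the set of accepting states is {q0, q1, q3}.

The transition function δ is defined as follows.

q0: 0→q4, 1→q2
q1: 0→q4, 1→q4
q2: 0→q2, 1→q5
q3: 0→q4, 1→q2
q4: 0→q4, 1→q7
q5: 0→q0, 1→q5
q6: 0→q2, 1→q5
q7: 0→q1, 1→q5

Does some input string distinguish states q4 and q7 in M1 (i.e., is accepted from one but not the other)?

States {q6} cannot be reached from the start state, so discard them.
Initial partition by acceptance: {q0,q1,q3} | {q2,q4,q5,q7}.
Refine {q2,q4,q5,q7} on symbol 0: members go to different blocks, giving {q2,q4} and {q5,q7}.
No further refinement is possible. Final partition (3 blocks): {q0,q1,q3} | {q2,q4} | {q5,q7}.
q4 and q7 end up in different blocks, so they are distinguishable. For instance, the string '0' is accepted from only q7.

Yes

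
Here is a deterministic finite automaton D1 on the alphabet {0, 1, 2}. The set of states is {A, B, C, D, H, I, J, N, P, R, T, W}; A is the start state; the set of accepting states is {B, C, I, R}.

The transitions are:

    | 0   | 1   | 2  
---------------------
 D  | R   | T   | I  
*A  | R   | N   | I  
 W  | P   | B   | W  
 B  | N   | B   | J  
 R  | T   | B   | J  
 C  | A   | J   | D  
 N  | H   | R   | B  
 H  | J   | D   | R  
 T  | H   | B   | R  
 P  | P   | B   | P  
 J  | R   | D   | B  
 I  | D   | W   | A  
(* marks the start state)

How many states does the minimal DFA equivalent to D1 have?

Reachable states from the start: {A,B,D,H,I,J,N,P,R,T,W}. Unreachable: {C} — drop them.
Initial partition by acceptance: {B,I,R} | {A,D,H,J,N,P,T,W}.
Split {B,I,R} by δ(·,1) → {B,R} and {I}.
Refine {A,D,H,J,N,P,T,W} on symbol 0: members go to different blocks, giving {H,N,P,T,W} and {A,D,J}.
Refine {H,N,P,T,W} on symbol 0: members go to different blocks, giving {N,P,T,W} and {H}.
On input 0, block {N,P,T,W} splits into {P,W} and {N,T}.
Refine {A,D,J} on symbol 1: members go to different blocks, giving {A,D} and {J}.
No further refinement is possible. Final partition (7 blocks): {B,R} | {P,W} | {I} | {A,D} | {H} | {N,T} | {J}.

7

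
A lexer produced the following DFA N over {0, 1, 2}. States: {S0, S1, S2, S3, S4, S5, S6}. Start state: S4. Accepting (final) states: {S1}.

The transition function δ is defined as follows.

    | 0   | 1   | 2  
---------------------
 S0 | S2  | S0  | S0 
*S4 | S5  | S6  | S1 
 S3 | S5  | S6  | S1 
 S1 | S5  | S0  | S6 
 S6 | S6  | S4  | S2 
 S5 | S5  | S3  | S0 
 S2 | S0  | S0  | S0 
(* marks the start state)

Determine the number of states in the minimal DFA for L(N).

4

Every state is reachable, so we keep all 7.
Start with accepting vs non-accepting: {S1} | {S0,S2,S3,S4,S5,S6}.
Refine {S0,S2,S3,S4,S5,S6} on symbol 2: members go to different blocks, giving {S0,S2,S5,S6} and {S3,S4}.
On input 1, block {S0,S2,S5,S6} splits into {S0,S2} and {S5,S6}.
No further refinement is possible. Final partition (4 blocks): {S1} | {S0,S2} | {S3,S4} | {S5,S6}.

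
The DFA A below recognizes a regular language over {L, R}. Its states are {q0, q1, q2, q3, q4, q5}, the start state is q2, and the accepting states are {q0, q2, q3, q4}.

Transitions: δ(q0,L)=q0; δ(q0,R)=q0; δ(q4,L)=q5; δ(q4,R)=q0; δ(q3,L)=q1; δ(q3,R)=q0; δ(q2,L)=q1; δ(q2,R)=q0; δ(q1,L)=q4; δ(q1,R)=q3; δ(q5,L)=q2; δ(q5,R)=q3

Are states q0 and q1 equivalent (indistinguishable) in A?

No

Start with accepting vs non-accepting: {q0,q2,q3,q4} | {q1,q5}.
Refine {q0,q2,q3,q4} on symbol L: members go to different blocks, giving {q2,q3,q4} and {q0}.
Stable partition: {q2,q3,q4} | {q1,q5} | {q0} — 3 equivalence classes.
q0 and q1 end up in different blocks, so they are distinguishable. For instance, the string 'ε' is accepted from only q0.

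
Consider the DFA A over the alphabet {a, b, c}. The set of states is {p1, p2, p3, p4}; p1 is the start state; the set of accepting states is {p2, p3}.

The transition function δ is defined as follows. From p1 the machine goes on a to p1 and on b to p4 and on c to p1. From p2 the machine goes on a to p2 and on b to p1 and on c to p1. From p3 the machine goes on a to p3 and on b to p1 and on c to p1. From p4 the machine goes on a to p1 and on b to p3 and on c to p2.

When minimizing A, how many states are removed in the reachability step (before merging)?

A breadth-first search from the start state visits every state.

0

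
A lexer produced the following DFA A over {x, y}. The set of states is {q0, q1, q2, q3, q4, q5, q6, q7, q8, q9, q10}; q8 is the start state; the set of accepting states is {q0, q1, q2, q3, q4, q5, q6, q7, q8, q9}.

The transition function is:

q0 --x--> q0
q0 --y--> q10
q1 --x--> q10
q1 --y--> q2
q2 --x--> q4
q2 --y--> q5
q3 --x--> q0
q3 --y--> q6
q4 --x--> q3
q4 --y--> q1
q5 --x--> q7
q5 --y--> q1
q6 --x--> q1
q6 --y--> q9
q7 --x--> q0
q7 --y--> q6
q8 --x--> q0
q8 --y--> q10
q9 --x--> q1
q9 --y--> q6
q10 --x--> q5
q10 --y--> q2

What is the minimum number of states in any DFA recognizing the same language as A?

7

P0 = {q0,q1,q2,q3,q4,q5,q6,q7,q8,q9} | {q10}.
Refine {q0,q1,q2,q3,q4,q5,q6,q7,q8,q9} on symbol x: members go to different blocks, giving {q0,q2,q3,q4,q5,q6,q7,q8,q9} and {q1}.
On input x, block {q0,q2,q3,q4,q5,q6,q7,q8,q9} splits into {q0,q2,q3,q4,q5,q7,q8} and {q6,q9}.
Refine {q0,q2,q3,q4,q5,q7,q8} on symbol y: members go to different blocks, giving {q0,q8} and {q3,q7} and {q4,q5} and {q2}.
Stable partition: {q0,q8} | {q10} | {q1} | {q6,q9} | {q3,q7} | {q4,q5} | {q2} — 7 equivalence classes.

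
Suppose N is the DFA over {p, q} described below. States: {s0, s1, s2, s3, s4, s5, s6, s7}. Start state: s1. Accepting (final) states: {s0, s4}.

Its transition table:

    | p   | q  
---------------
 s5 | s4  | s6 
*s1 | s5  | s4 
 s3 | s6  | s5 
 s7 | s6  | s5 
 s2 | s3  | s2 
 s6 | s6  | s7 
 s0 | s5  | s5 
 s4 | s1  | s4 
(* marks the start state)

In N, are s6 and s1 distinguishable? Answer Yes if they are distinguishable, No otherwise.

Yes

First remove the unreachable states {s0,s2,s3}; 5 states remain.
Initial partition by acceptance: {s4} | {s1,s5,s6,s7}.
Refine {s1,s5,s6,s7} on symbol p: members go to different blocks, giving {s1,s6,s7} and {s5}.
Refine {s1,s6,s7} on symbol p: members go to different blocks, giving {s6,s7} and {s1}.
Refine {s6,s7} on symbol q: members go to different blocks, giving {s6} and {s7}.
Stable partition: {s4} | {s6} | {s5} | {s1} | {s7} — 5 equivalence classes.
s6 and s1 end up in different blocks, so they are distinguishable. For instance, the string 'q' is accepted from only s1.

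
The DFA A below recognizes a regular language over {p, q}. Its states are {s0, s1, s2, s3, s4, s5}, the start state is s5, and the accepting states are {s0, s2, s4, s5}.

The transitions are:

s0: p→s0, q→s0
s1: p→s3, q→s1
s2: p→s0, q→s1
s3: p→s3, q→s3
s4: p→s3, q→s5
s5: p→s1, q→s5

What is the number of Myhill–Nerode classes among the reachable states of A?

First remove the unreachable states {s0,s2,s4}; 3 states remain.
Start with accepting vs non-accepting: {s5} | {s1,s3}.
Stable partition: {s5} | {s1,s3} — 2 equivalence classes.

2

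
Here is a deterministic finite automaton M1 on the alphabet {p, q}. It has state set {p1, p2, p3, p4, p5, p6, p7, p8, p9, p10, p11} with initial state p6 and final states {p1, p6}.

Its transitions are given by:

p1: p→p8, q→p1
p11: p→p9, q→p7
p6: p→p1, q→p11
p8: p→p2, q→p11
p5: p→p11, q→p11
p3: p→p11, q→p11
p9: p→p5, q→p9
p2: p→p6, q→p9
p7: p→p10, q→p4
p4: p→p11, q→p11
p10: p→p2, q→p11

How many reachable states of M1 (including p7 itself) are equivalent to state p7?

States {p3} cannot be reached from the start state, so discard them.
Initial partition by acceptance: {p1,p6} | {p2,p4,p5,p7,p8,p9,p10,p11}.
Split {p1,p6} by δ(·,p) → {p1} and {p6}.
Split {p2,p4,p5,p7,p8,p9,p10,p11} by δ(·,p) → {p4,p5,p7,p8,p9,p10,p11} and {p2}.
Refine {p4,p5,p7,p8,p9,p10,p11} on symbol p: members go to different blocks, giving {p4,p5,p7,p9,p11} and {p8,p10}.
On input p, block {p4,p5,p7,p9,p11} splits into {p4,p5,p9,p11} and {p7}.
Split {p4,p5,p9,p11} by δ(·,q) → {p4,p5,p9} and {p11}.
Refine {p4,p5,p9} on symbol p: members go to different blocks, giving {p4,p5} and {p9}.
The partition is now stable with 8 blocks: {p1} | {p4,p5} | {p6} | {p2} | {p8,p10} | {p7} | {p11} | {p9}.
The equivalence class containing p7 is {p7}, of size 1.

1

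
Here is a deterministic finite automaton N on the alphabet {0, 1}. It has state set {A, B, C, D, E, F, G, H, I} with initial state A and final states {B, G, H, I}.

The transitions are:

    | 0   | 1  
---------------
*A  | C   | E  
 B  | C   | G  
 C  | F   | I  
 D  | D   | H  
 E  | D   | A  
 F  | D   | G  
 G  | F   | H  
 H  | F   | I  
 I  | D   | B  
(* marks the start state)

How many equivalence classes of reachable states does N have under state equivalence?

P0 = {B,G,H,I} | {A,C,D,E,F}.
Split {A,C,D,E,F} by δ(·,1) → {C,D,F} and {A,E}.
Stable partition: {B,G,H,I} | {C,D,F} | {A,E} — 3 equivalence classes.

3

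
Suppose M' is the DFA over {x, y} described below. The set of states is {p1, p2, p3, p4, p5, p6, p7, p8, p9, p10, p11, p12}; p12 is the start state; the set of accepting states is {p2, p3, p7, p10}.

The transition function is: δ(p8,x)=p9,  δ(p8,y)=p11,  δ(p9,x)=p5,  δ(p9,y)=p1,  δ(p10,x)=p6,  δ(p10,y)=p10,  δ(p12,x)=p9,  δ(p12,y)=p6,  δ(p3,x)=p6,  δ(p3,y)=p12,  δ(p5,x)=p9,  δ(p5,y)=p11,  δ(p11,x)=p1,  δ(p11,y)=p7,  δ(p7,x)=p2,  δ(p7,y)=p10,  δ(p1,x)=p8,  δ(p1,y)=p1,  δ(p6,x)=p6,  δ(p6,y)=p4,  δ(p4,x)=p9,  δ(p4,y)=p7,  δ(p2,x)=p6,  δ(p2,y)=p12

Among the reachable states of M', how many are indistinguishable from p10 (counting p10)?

Reachable states from the start: {p1,p2,p4,p5,p6,p7,p8,p9,p10,p11,p12}. Unreachable: {p3} — drop them.
P0 = {p2,p7,p10} | {p1,p4,p5,p6,p8,p9,p11,p12}.
Split {p2,p7,p10} by δ(·,x) → {p2,p10} and {p7}.
Split {p2,p10} by δ(·,y) → {p2} and {p10}.
On input y, block {p1,p4,p5,p6,p8,p9,p11,p12} splits into {p1,p5,p6,p8,p9,p12} and {p4,p11}.
Split {p1,p5,p6,p8,p9,p12} by δ(·,y) → {p1,p9,p12} and {p5,p6,p8}.
Refine {p1,p9,p12} on symbol x: members go to different blocks, giving {p1,p9} and {p12}.
On input x, block {p5,p6,p8} splits into {p5,p8} and {p6}.
The partition is now stable with 8 blocks: {p2} | {p1,p9} | {p7} | {p10} | {p4,p11} | {p5,p8} | {p12} | {p6}.
The equivalence class containing p10 is {p10}, of size 1.

1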